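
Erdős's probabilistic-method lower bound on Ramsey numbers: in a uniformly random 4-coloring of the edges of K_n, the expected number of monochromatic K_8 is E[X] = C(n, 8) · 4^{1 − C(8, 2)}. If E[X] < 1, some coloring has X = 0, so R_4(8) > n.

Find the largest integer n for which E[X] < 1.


We need C(n, 8) · 4^{1 − 28} < 1, i.e. C(n, 8) < 4^{28 − 1} = 18014398509481984.
Check values of n near the boundary:
  n = 406: C(406, 8) = 17082453897995850; 17082453897995850 < 18014398509481984? YES
  n = 407: C(407, 8) = 17424959239309050; 17424959239309050 < 18014398509481984? YES
  n = 408: C(408, 8) = 17773458424095231; 17773458424095231 < 18014398509481984? YES
  n = 409: C(409, 8) = 18128041135797879; 18128041135797879 < 18014398509481984? NO
  n = 410: C(410, 8) = 18488798173326195; 18488798173326195 < 18014398509481984? NO
  n = 411: C(411, 8) = 18855821462126715; 18855821462126715 < 18014398509481984? NO
The largest n with C(n, 8) < 18014398509481984 is n = 408 (where E[X] = 17773458424095231/18014398509481984 ≈ 0.9866251). Hence R_4(8) > 408, i.e. R_4(8) ≥ 409.

Largest n = 408; hence R_4(8) > 408.


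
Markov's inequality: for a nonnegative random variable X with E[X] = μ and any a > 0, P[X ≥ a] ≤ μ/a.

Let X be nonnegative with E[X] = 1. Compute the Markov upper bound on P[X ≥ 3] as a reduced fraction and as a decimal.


μ = E[X] = 1, a = 3.
Markov: P[X ≥ 3] ≤ μ/a = (1)/3 = 1/3.
Numerically: ≈ 0.33333.
(Since a = 3 > μ = 1.00000, the bound 1/3 is < 1 and informative.)

P[X ≥ 3] ≤ 1/3 ≈ 0.33333.


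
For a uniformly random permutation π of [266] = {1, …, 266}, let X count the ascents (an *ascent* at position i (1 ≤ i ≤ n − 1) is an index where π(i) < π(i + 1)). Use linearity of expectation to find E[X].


Write X = Σ X_I over i = 1, …, 265, with X_I the indicator of one ascent.
There are 265 indicators.
For each fixed i, the pair (π(i), π(i+1)) is a uniformly random ordered pair of distinct values from {1, …, 266}; by symmetry P[π(i) < π(i+1)] = 1/2.
By linearity: E[X] = 265 · (1/2) = (266 − 1) · (1/2) = 265/2 ≈ 132.5000.

E[X] = 265/2 = 132.5000.


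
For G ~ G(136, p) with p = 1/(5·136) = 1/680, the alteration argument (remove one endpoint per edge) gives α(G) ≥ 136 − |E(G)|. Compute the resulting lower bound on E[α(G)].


E[|E(G)|] = C(136, 2)·p = 9180 · (1/680) = 27/2.
E[α(G)] ≥ n − E[|E(G)|] = 136 − 27/2 = 245/2.
Numerically: ≈ 122.50000.
(This is only a lower bound; the true E[α(G)] may be larger.)

E[α(G)] ≥ 245/2 ≈ 122.50000.


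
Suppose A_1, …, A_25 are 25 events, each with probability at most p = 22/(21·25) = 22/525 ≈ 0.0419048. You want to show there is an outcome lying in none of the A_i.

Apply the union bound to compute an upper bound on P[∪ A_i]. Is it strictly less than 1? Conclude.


Union bound: P[∪_{i=1}^{25} A_i] ≤ Σ_i P[A_i] ≤ 25·p = 25·(22/525) = 22/21.
Numerically: 22/21 ≈ 1.0476190.
Is 22/21 < 1? NO.
Since the bound 22/21 is ≥ 1, the union bound is uninformative here; it does NOT by itself certify existence.

25·p = 22/21 ≈ 1.0476190; existence NOT certified by the union bound.


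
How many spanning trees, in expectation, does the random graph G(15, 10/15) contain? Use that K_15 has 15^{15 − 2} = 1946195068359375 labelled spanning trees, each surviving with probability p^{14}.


K_15 has 15^{15 − 2} = 1946195068359375 labelled spanning trees.
For each such spanning tree H, let X_H = 1 if all 14 edges of H are present in G. Then P[X_H = 1] = p^{14} = (2/3)^{14} = 16384/4782969.
By linearity of expectation: E[X] = Σ_H E[X_H] = 1946195068359375 · p^{14} = 1946195068359375 · 16384/4782969 = 20000000000000/3.
Numerically: E[X] ≈ 6.67e+12.

E[X] = 1946195068359375 · (2/3)^{14} = 20000000000000/3 ≈ 6.67e+12.


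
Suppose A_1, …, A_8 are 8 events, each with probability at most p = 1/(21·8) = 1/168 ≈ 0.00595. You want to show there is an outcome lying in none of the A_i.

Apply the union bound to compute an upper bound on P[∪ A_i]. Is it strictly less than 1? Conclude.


Union bound: P[∪_{i=1}^{8} A_i] ≤ Σ_i P[A_i] ≤ 8·p = 8·(1/168) = 1/21.
Numerically: 1/21 ≈ 0.04762.
Is 1/21 < 1? YES.
Since P[∪ A_i] ≤ 1/21 < 1, the complement has P[∩ A_i^c] ≥ 1 − 1/21 = 20/21 > 0, so some outcome avoids every A_i.

8·p = 1/21 ≈ 0.04762; existence CERTIFIED by the union bound.


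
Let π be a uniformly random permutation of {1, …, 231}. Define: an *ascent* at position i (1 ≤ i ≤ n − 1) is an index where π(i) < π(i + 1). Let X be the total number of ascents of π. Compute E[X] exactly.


Write X = Σ X_I over i = 1, …, 230, with X_I the indicator of one ascent.
There are 230 indicators.
For each fixed i, the pair (π(i), π(i+1)) is a uniformly random ordered pair of distinct values from {1, …, 231}; by symmetry P[π(i) < π(i+1)] = 1/2.
By linearity: E[X] = 230 · (1/2) = (231 − 1) · (1/2) = 115 ≈ 115.000000.

E[X] = 115 = 115.000000.


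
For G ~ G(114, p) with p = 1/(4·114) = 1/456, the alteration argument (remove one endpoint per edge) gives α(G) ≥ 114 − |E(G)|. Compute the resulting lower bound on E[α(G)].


E[|E(G)|] = C(114, 2)·p = 6441 · (1/456) = 113/8.
E[α(G)] ≥ n − E[|E(G)|] = 114 − 113/8 = 799/8.
Numerically: ≈ 99.875000.
(This is only a lower bound; the true E[α(G)] may be larger.)

E[α(G)] ≥ 799/8 ≈ 99.875000.


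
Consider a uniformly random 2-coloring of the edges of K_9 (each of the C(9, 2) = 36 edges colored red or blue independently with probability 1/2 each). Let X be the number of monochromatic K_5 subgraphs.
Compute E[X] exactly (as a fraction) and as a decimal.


Let X = Σ_S X_S over the C(9, 5) = 126 subsets S of size 5, where X_S = 1 if the K_5 on S is monochromatic.
For a fixed S, the K_5 on S has C(5, 2) = 10 edges. P[all 10 edges red] = (1/2)^10, and likewise for blue, so P[monochromatic] = 2·(1/2)^10 = 2^{1 − 10} = 1/512.
Summing: E[X] = C(9, 5) · 2^{1 − 10} = 126 · 1/512 = 63/256.
Numerically: E[X] ≈ 0.24609.

E[X] = C(9,5)·2^(1−C(5,2)) = 63/256 ≈ 0.24609.


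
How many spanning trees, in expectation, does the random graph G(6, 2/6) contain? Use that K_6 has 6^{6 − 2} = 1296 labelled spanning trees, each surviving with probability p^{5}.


K_6 has 6^{6 − 2} = 1296 labelled spanning trees.
For each such spanning tree H, let X_H = 1 if all 5 edges of H are present in G. Then P[X_H = 1] = p^{5} = (1/3)^{5} = 1/243.
By linearity: E[X] = Σ_H E[X_H] = 1296 · p^{5} = 1296 · 1/243 = 16/3.
Numerically: E[X] ≈ 5.33.

E[X] = 1296 · (1/3)^{5} = 16/3 ≈ 5.33.


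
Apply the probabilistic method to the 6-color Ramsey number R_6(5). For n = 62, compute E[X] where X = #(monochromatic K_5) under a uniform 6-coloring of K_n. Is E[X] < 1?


E[X] = C(62, 5) · 6^{1 − 10} = 6471002 · 6^{−9} = 6471002/10077696.
As a reduced fraction: E[X] = 3235501/5038848 ≈ 0.642.
Is E[X] < 1? YES.
Since E[X] < 1, there exists a 6-coloring of K_{62} with no monochromatic K_5; hence R_6(5) > 62.

E[X] = 3235501/5038848 ≈ 0.642; E[X] < 1, so R_6(5) > 62.


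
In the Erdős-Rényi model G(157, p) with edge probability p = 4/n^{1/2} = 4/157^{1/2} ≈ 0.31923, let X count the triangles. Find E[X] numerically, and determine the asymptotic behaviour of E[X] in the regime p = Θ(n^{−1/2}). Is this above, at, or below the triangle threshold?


Number of potential triangles: C(157, 3) = 632710.
Each occurs with probability p³ ≈ (0.31923)³ ≈ 3.2533478e-02.
By linearity: E[X] = C(157, 3)·p³ ≈ 632710 · 3.2533478e-02 ≈ 20584.25692.
Since α = 1/2 < 1, p = c/n^{1/2} ≫ 1/n is above the triangle threshold p ~ 1/n. Asymptotically E[X] ~ (c³/6)·n^{3(1−α)} = (4³/6)·n^{1.5} → ∞; triangles are abundant w.h.p.

E[X] ≈ 20584.25692; in regime p = Θ(1/n^{1/2}) E[X] diverges (above the triangle threshold p ~ 1/n).


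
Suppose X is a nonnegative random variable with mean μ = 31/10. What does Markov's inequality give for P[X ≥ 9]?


μ = E[X] = 31/10, a = 9.
Markov: P[X ≥ 9] ≤ μ/a = (31/10)/9 = 31/90.
Numerically: ≈ 0.34444.
(Since a = 9 > μ = 3.10000, the bound 31/90 is < 1 and informative.)

P[X ≥ 9] ≤ 31/90 ≈ 0.34444.


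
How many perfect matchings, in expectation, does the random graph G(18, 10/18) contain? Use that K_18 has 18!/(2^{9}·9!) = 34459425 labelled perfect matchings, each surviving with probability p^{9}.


K_18 has 18!/(2^{9}·9!) = 34459425 labelled perfect matchings.
For each such perfect matching H, let X_H = 1 if all 9 edges of H are present in G. Then P[X_H = 1] = p^{9} = (5/9)^{9} = 1953125/387420489.
Summing the indicators: E[X] = Σ_H E[X_H] = 34459425 · p^{9} = 34459425 · 1953125/387420489 = 830908203125/4782969.
Numerically: E[X] ≈ 1.737e+05.

E[X] = 34459425 · (5/9)^{9} = 830908203125/4782969 ≈ 1.737e+05.


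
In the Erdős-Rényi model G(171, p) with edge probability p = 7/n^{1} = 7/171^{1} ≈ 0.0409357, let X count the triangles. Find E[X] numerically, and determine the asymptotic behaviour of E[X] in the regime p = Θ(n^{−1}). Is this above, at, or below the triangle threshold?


Number of potential triangles: C(171, 3) = 818805.
Each occurs with probability p³ ≈ (0.0409357)³ ≈ 6.85971052e-05.
By linearity: E[X] = C(171, 3)·p³ ≈ 818805 · 6.85971052e-05 ≈ 56.167653.
Here α = 1, so p = 7/n is exactly at the triangle threshold p ~ 1/n. Asymptotically E[X] → c³/6 = 7³/6 = 343/6 ≈ 57.166667, a bounded constant. In this regime the triangle count is asymptotically Poisson(c³/6).

E[X] ≈ 56.167653; in regime p = Θ(1/n^{1}) E[X] stays bounded (at the triangle threshold p ~ 1/n).


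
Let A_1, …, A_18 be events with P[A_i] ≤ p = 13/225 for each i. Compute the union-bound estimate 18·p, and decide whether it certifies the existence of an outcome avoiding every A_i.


Union bound: P[∪_{i=1}^{18} A_i] ≤ Σ_i P[A_i] ≤ 18·p = 18·(13/225) = 26/25.
Numerically: 26/25 ≈ 1.0400.
Is 26/25 < 1? NO.
Since the bound 26/25 is ≥ 1, the union bound is uninformative here; it does NOT by itself certify existence.

18·p = 26/25 ≈ 1.0400; existence NOT certified by the union bound.


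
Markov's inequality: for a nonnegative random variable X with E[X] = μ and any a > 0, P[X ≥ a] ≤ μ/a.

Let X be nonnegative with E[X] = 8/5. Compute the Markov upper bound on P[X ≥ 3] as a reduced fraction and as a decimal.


μ = E[X] = 8/5, a = 3.
Markov: P[X ≥ 3] ≤ μ/a = (8/5)/3 = 8/15.
Numerically: ≈ 0.533333.
(Since a = 3 > μ = 1.600000, the bound 8/15 is < 1 and informative.)

P[X ≥ 3] ≤ 8/15 ≈ 0.533333.


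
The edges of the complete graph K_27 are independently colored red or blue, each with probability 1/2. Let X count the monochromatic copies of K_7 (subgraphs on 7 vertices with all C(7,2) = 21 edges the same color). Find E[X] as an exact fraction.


Let X = Σ_S X_S over the C(27, 7) = 888030 subsets S of size 7, where X_S = 1 if the K_7 on S is monochromatic.
For a fixed S, the K_7 on S has C(7, 2) = 21 edges. P[all 21 edges red] = (1/2)^21, and likewise for blue, so P[monochromatic] = 2·(1/2)^21 = 2^{1 − 21} = 1/1048576.
By linearity: E[X] = C(27, 7) · 2^{1 − 21} = 888030 · 1/1048576 = 444015/524288.
Numerically: E[X] ≈ 0.8469.

E[X] = C(27,7)·2^(1−C(7,2)) = 444015/524288 ≈ 0.8469.


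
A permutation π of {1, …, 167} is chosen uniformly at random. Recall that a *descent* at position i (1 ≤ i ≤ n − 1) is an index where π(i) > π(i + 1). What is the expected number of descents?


Write X = Σ X_I over i = 1, …, 166, with X_I the indicator of one descent.
There are 166 indicators.
For each fixed i, the pair (π(i), π(i+1)) is a uniformly random ordered pair of distinct values from {1, …, 167}; by symmetry P[π(i) > π(i+1)] = 1/2.
By linearity: E[X] = 166 · (1/2) = (167 − 1) · (1/2) = 83 ≈ 83.0000.

E[X] = 83 = 83.0000.


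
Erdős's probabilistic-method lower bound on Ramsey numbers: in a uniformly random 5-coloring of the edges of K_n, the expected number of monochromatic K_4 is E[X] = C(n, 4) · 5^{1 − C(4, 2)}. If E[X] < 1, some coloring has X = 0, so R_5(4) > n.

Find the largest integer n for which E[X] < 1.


We need C(n, 4) · 5^{1 − 6} < 1, i.e. C(n, 4) < 5^{6 − 1} = 3125.
Check values of n near the boundary:
  n = 13: C(13, 4) = 715; 715 < 3125? YES
  n = 14: C(14, 4) = 1001; 1001 < 3125? YES
  n = 15: C(15, 4) = 1365; 1365 < 3125? YES
  n = 16: C(16, 4) = 1820; 1820 < 3125? YES
  n = 17: C(17, 4) = 2380; 2380 < 3125? YES
  n = 18: C(18, 4) = 3060; 3060 < 3125? YES
  n = 19: C(19, 4) = 3876; 3876 < 3125? NO
  n = 20: C(20, 4) = 4845; 4845 < 3125? NO
  n = 21: C(21, 4) = 5985; 5985 < 3125? NO
The largest n with C(n, 4) < 3125 is n = 18 (where E[X] = 612/625 ≈ 0.9792). Hence R_5(4) > 18, i.e. R_5(4) ≥ 19.

Largest n = 18; hence R_5(4) > 18.


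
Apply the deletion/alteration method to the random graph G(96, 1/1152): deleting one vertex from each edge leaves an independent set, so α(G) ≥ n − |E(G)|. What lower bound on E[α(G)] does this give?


E[|E(G)|] = C(96, 2)·p = 4560 · (1/1152) = 95/24.
E[α(G)] ≥ n − E[|E(G)|] = 96 − 95/24 = 2209/24.
Numerically: ≈ 92.041667.
(This is only a lower bound; the true E[α(G)] may be larger.)

E[α(G)] ≥ 2209/24 ≈ 92.041667.


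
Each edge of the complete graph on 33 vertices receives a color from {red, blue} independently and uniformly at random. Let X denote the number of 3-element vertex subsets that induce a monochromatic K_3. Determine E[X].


Let X = Σ_S X_S over the C(33, 3) = 5456 subsets S of size 3, where X_S = 1 if the K_3 on S is monochromatic.
For a fixed S, the K_3 on S has C(3, 2) = 3 edges. P[all 3 edges red] = (1/2)^3, and likewise for blue, so P[monochromatic] = 2·(1/2)^3 = 2^{1 − 3} = 1/4.
By linearity of expectation: E[X] = C(33, 3) · 2^{1 − 3} = 5456 · 1/4 = 1364.
Numerically: E[X] ≈ 1364.000000.

E[X] = C(33,3)·2^(1−C(3,2)) = 1364 ≈ 1364.000000.


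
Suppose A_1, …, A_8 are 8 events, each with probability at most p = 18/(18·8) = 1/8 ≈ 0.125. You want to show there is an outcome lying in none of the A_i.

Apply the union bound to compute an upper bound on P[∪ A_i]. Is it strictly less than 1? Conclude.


Union bound: P[∪_{i=1}^{8} A_i] ≤ Σ_i P[A_i] ≤ 8·p = 8·(1/8) = 1.
Numerically: 1 ≈ 1.000.
Is 1 < 1? NO.
Since the bound 1 is ≥ 1, the union bound is uninformative here; it does NOT by itself certify existence.

8·p = 1 ≈ 1.000; existence NOT certified by the union bound.


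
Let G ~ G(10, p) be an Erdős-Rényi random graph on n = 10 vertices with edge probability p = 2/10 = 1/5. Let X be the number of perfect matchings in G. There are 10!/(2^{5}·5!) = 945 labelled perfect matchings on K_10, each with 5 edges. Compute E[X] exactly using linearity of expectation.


K_10 has 10!/(2^{5}·5!) = 945 labelled perfect matchings.
For each such perfect matching H, let X_H = 1 if all 5 edges of H are present in G. Then P[X_H = 1] = p^{5} = (1/5)^{5} = 1/3125.
Summing the indicators: E[X] = Σ_H E[X_H] = 945 · p^{5} = 945 · 1/3125 = 189/625.
Numerically: E[X] ≈ 0.3024.

E[X] = 945 · (1/5)^{5} = 189/625 ≈ 0.3024.


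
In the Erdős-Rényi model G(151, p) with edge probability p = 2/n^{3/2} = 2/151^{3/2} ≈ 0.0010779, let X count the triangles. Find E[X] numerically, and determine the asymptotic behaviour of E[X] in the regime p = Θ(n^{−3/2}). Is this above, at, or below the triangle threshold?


Number of potential triangles: C(151, 3) = 562475.
Each occurs with probability p³ ≈ (0.0010779)³ ≈ 1.2522577e-09.
By linearity: E[X] = C(151, 3)·p³ ≈ 562475 · 1.2522577e-09 ≈ 0.00070.
Since α = 3/2 > 1, p = c/n^{3/2} = o(1/n) is below the triangle threshold p ~ 1/n. Asymptotically E[X] ~ (c³/6)·n^{3(1−α)} = (2³/6)·n^{-1.5} → 0, so by Markov's inequality G has no triangles w.h.p.

E[X] ≈ 0.00070; in regime p = Θ(1/n^{3/2}) E[X] tends to 0 (below the triangle threshold p ~ 1/n).


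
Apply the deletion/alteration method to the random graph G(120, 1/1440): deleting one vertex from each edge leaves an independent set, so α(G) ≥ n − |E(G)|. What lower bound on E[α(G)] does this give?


E[|E(G)|] = C(120, 2)·p = 7140 · (1/1440) = 119/24.
E[α(G)] ≥ n − E[|E(G)|] = 120 − 119/24 = 2761/24.
Numerically: ≈ 115.0417.
(This is only a lower bound; the true E[α(G)] may be larger.)

E[α(G)] ≥ 2761/24 ≈ 115.0417.


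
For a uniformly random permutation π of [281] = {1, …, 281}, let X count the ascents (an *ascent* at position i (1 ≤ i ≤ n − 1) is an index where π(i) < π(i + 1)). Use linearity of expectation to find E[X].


Write X = Σ X_I over i = 1, …, 280, with X_I the indicator of one ascent.
There are 280 indicators.
For each fixed i, the pair (π(i), π(i+1)) is a uniformly random ordered pair of distinct values from {1, …, 281}; by symmetry P[π(i) < π(i+1)] = 1/2.
By linearity: E[X] = 280 · (1/2) = (281 − 1) · (1/2) = 140 ≈ 140.000.

E[X] = 140 = 140.000.


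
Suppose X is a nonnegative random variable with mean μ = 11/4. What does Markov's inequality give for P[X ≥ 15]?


μ = E[X] = 11/4, a = 15.
Markov: P[X ≥ 15] ≤ μ/a = (11/4)/15 = 11/60.
Numerically: ≈ 0.183.
(Since a = 15 > μ = 2.750, the bound 11/60 is < 1 and informative.)

P[X ≥ 15] ≤ 11/60 ≈ 0.183.


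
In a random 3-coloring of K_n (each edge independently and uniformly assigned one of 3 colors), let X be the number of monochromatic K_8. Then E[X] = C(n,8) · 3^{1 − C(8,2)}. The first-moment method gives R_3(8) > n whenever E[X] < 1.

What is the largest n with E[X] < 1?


We need C(n, 8) · 3^{1 − 28} < 1, i.e. C(n, 8) < 3^{28 − 1} = 7625597484987.
Check values of n near the boundary:
  n = 155: C(155, 8) = 6876747915675; 6876747915675 < 7625597484987? YES
  n = 156: C(156, 8) = 7248464019225; 7248464019225 < 7625597484987? YES
  n = 157: C(157, 8) = 7637643295425; 7637643295425 < 7625597484987? NO
  n = 158: C(158, 8) = 8044984271181; 8044984271181 < 7625597484987? NO
  n = 159: C(159, 8) = 8471208603429; 8471208603429 < 7625597484987? NO
The largest n with C(n, 8) < 7625597484987 is n = 156 (where E[X] = 805384891025/847288609443 ≈ 0.9505437). Hence R_3(8) > 156, i.e. R_3(8) ≥ 157.

Largest n = 156; hence R_3(8) > 156.


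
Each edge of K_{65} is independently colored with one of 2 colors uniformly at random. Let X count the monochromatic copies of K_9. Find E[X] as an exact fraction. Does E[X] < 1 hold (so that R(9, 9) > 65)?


E[X] = C(65, 9) · 2^{1 − 36} = 31966749880 · 2^{−35} = 31966749880/34359738368.
As a reduced fraction: E[X] = 3995843735/4294967296 ≈ 0.930355.
Is E[X] < 1? YES.
Since E[X] < 1, there exists a 2-coloring of K_{65} with no monochromatic K_9; hence R(9, 9) > 65.

E[X] = 3995843735/4294967296 ≈ 0.930355; E[X] < 1, so R(9, 9) > 65.


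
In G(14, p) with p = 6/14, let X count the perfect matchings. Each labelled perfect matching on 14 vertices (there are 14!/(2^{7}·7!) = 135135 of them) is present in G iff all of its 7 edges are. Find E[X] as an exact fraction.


K_14 has 14!/(2^{7}·7!) = 135135 labelled perfect matchings.
For each such perfect matching H, let X_H = 1 if all 7 edges of H are present in G. Then P[X_H = 1] = p^{7} = (3/7)^{7} = 2187/823543.
By linearity of expectation: E[X] = Σ_H E[X_H] = 135135 · p^{7} = 135135 · 2187/823543 = 42220035/117649.
Numerically: E[X] ≈ 358.9.

E[X] = 135135 · (3/7)^{7} = 42220035/117649 ≈ 358.9.


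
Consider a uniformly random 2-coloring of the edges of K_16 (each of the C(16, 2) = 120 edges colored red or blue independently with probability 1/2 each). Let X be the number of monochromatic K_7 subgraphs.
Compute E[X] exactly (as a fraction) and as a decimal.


Let X = Σ_S X_S over the C(16, 7) = 11440 subsets S of size 7, where X_S = 1 if the K_7 on S is monochromatic.
For a fixed S, the K_7 on S has C(7, 2) = 21 edges. P[all 21 edges red] = (1/2)^21, and likewise for blue, so P[monochromatic] = 2·(1/2)^21 = 2^{1 − 21} = 1/1048576.
By linearity: E[X] = C(16, 7) · 2^{1 − 21} = 11440 · 1/1048576 = 715/65536.
Numerically: E[X] ≈ 0.011.

E[X] = C(16,7)·2^(1−C(7,2)) = 715/65536 ≈ 0.011.


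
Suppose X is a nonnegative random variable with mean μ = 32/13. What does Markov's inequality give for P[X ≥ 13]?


μ = E[X] = 32/13, a = 13.
Markov: P[X ≥ 13] ≤ μ/a = (32/13)/13 = 32/169.
Numerically: ≈ 0.189349.
(Since a = 13 > μ = 2.461538, the bound 32/169 is < 1 and informative.)

P[X ≥ 13] ≤ 32/169 ≈ 0.189349.


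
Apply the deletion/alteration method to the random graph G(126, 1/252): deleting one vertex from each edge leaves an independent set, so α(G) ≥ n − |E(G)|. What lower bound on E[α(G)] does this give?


E[|E(G)|] = C(126, 2)·p = 7875 · (1/252) = 125/4.
E[α(G)] ≥ n − E[|E(G)|] = 126 − 125/4 = 379/4.
Numerically: ≈ 94.75000.
(This is only a lower bound; the true E[α(G)] may be larger.)

E[α(G)] ≥ 379/4 ≈ 94.75000.


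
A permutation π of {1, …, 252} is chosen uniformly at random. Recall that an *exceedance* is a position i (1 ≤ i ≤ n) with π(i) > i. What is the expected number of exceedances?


Write X = Σ_{i=1}^{252} X_i, where X_i = 1_{π(i) > i}.
For each fixed i, π(i) is uniform over {1, …, 252} (marginal of a uniform permutation), so P[π(i) > i] = (n − i)/n. Summing: Σ_{i=1}^{252} (n − i)/n = (0 + 1 + … + 251)/252 = 252(252 − 1)/(2·252) = (252 − 1)/2.
Hence E[X] = Σ_{i=1}^{252} (252 − i)/252 = 251/2 ≈ 125.5000.

E[X] = 251/2 = 125.5000.


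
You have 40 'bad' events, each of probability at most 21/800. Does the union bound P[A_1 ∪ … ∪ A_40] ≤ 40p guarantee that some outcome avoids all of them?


Union bound: P[∪_{i=1}^{40} A_i] ≤ Σ_i P[A_i] ≤ 40·p = 40·(21/800) = 21/20.
Numerically: 21/20 ≈ 1.050.
Is 21/20 < 1? NO.
Since the bound 21/20 is ≥ 1, the union bound is uninformative here; it does NOT by itself certify existence.

40·p = 21/20 ≈ 1.050; existence NOT certified by the union bound.


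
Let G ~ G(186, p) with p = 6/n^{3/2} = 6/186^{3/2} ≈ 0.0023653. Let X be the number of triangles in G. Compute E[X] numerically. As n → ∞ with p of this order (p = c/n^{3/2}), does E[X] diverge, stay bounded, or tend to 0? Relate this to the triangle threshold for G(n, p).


Number of potential triangles: C(186, 3) = 1055240.
Each occurs with probability p³ ≈ (0.0023653)³ ≈ 1.3232610e-08.
By linearity: E[X] = C(186, 3)·p³ ≈ 1055240 · 1.3232610e-08 ≈ 0.01396.
Since α = 3/2 > 1, p = c/n^{3/2} = o(1/n) is below the triangle threshold p ~ 1/n. Asymptotically E[X] ~ (c³/6)·n^{3(1−α)} = (6³/6)·n^{-1.5} → 0, so by Markov's inequality G has no triangles w.h.p.

E[X] ≈ 0.01396; in regime p = Θ(1/n^{3/2}) E[X] tends to 0 (below the triangle threshold p ~ 1/n).


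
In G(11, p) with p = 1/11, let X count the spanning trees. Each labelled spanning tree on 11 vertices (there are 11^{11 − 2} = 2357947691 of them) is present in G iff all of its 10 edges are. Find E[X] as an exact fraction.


K_11 has 11^{11 − 2} = 2357947691 labelled spanning trees.
For each such spanning tree H, let X_H = 1 if all 10 edges of H are present in G. Then P[X_H = 1] = p^{10} = (1/11)^{10} = 1/25937424601.
By linearity of expectation: E[X] = Σ_H E[X_H] = 2357947691 · p^{10} = 2357947691 · 1/25937424601 = 1/11.
Numerically: E[X] ≈ 0.0909.

E[X] = 2357947691 · (1/11)^{10} = 1/11 ≈ 0.0909.


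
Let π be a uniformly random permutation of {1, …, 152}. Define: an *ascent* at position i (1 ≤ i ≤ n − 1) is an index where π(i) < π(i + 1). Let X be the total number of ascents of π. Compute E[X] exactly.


Write X = Σ X_I over i = 1, …, 151, with X_I the indicator of one ascent.
There are 151 indicators.
For each fixed i, the pair (π(i), π(i+1)) is a uniformly random ordered pair of distinct values from {1, …, 152}; by symmetry P[π(i) < π(i+1)] = 1/2.
By linearity: E[X] = 151 · (1/2) = (152 − 1) · (1/2) = 151/2 ≈ 75.500000.

E[X] = 151/2 = 75.500000.


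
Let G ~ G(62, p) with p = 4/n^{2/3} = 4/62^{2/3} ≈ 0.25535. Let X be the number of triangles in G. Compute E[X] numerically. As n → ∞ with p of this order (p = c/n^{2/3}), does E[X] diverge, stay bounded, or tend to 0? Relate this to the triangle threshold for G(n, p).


Number of potential triangles: C(62, 3) = 37820.
Each occurs with probability p³ ≈ (0.25535)³ ≈ 1.6649324e-02.
By linearity: E[X] = C(62, 3)·p³ ≈ 37820 · 1.6649324e-02 ≈ 629.67742.
Since α = 2/3 < 1, p = c/n^{2/3} ≫ 1/n is above the triangle threshold p ~ 1/n. Asymptotically E[X] ~ (c³/6)·n^{3(1−α)} = (4³/6)·n^{1} → ∞; triangles are abundant w.h.p.

E[X] ≈ 629.67742; in regime p = Θ(1/n^{2/3}) E[X] diverges (above the triangle threshold p ~ 1/n).


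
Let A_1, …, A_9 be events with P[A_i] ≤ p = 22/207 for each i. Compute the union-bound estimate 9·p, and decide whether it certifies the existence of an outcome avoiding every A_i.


Union bound: P[∪_{i=1}^{9} A_i] ≤ Σ_i P[A_i] ≤ 9·p = 9·(22/207) = 22/23.
Numerically: 22/23 ≈ 0.9565.
Is 22/23 < 1? YES.
Since P[∪ A_i] ≤ 22/23 < 1, the complement has P[∩ A_i^c] ≥ 1 − 22/23 = 1/23 > 0, so some outcome avoids every A_i.

9·p = 22/23 ≈ 0.9565; existence CERTIFIED by the union bound.


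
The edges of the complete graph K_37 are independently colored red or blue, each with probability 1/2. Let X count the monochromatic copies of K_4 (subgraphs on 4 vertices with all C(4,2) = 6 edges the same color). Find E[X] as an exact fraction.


Let X = Σ_S X_S over the C(37, 4) = 66045 subsets S of size 4, where X_S = 1 if the K_4 on S is monochromatic.
For a fixed S, the K_4 on S has C(4, 2) = 6 edges. P[all 6 edges red] = (1/2)^6, and likewise for blue, so P[monochromatic] = 2·(1/2)^6 = 2^{1 − 6} = 1/32.
By linearity of expectation: E[X] = C(37, 4) · 2^{1 − 6} = 66045 · 1/32 = 66045/32.
Numerically: E[X] ≈ 2063.906250.

E[X] = C(37,4)·2^(1−C(4,2)) = 66045/32 ≈ 2063.906250.


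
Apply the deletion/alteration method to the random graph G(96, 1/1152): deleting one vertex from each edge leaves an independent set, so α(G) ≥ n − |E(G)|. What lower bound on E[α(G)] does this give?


E[|E(G)|] = C(96, 2)·p = 4560 · (1/1152) = 95/24.
E[α(G)] ≥ n − E[|E(G)|] = 96 − 95/24 = 2209/24.
Numerically: ≈ 92.0417.
(This is only a lower bound; the true E[α(G)] may be larger.)

E[α(G)] ≥ 2209/24 ≈ 92.0417.


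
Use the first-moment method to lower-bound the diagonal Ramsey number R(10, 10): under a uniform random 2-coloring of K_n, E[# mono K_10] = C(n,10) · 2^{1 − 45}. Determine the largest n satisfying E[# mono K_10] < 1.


We need C(n, 10) · 2^{1 − 45} < 1, i.e. C(n, 10) < 2^{45 − 1} = 17592186044416.
Check values of n near the boundary:
  n = 97: C(97, 10) = 12576469727536; 12576469727536 < 17592186044416? YES
  n = 98: C(98, 10) = 14005614014756; 14005614014756 < 17592186044416? YES
  n = 99: C(99, 10) = 15579278510796; 15579278510796 < 17592186044416? YES
  n = 100: C(100, 10) = 17310309456440; 17310309456440 < 17592186044416? YES
  n = 101: C(101, 10) = 19212541264840; 19212541264840 < 17592186044416? NO
  n = 102: C(102, 10) = 21300860967540; 21300860967540 < 17592186044416? NO
  n = 103: C(103, 10) = 23591276125340; 23591276125340 < 17592186044416? NO
The largest n with C(n, 10) < 17592186044416 is n = 100 (where E[X] = 2163788682055/2199023255552 ≈ 0.98398). Hence R(10, 10) > 100, i.e. R(10, 10) ≥ 101.

Largest n = 100; hence R(10, 10) > 100.


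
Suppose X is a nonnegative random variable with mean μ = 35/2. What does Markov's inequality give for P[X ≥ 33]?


μ = E[X] = 35/2, a = 33.
Markov: P[X ≥ 33] ≤ μ/a = (35/2)/33 = 35/66.
Numerically: ≈ 0.53030.
(Since a = 33 > μ = 17.50000, the bound 35/66 is < 1 and informative.)

P[X ≥ 33] ≤ 35/66 ≈ 0.53030.


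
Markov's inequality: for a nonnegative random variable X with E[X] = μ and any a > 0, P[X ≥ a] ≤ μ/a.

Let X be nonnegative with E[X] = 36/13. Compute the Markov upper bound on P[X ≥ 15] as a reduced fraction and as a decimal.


μ = E[X] = 36/13, a = 15.
Markov: P[X ≥ 15] ≤ μ/a = (36/13)/15 = 12/65.
Numerically: ≈ 0.184615.
(Since a = 15 > μ = 2.769231, the bound 12/65 is < 1 and informative.)

P[X ≥ 15] ≤ 12/65 ≈ 0.184615.


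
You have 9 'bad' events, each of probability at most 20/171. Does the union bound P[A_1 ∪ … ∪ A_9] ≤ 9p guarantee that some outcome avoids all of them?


Union bound: P[∪_{i=1}^{9} A_i] ≤ Σ_i P[A_i] ≤ 9·p = 9·(20/171) = 20/19.
Numerically: 20/19 ≈ 1.05263.
Is 20/19 < 1? NO.
Since the bound 20/19 is ≥ 1, the union bound is uninformative here; it does NOT by itself certify existence.

9·p = 20/19 ≈ 1.05263; existence NOT certified by the union bound.


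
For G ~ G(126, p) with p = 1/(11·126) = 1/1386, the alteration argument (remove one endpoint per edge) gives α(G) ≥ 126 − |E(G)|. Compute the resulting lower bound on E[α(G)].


E[|E(G)|] = C(126, 2)·p = 7875 · (1/1386) = 125/22.
E[α(G)] ≥ n − E[|E(G)|] = 126 − 125/22 = 2647/22.
Numerically: ≈ 120.3182.
(This is only a lower bound; the true E[α(G)] may be larger.)

E[α(G)] ≥ 2647/22 ≈ 120.3182.


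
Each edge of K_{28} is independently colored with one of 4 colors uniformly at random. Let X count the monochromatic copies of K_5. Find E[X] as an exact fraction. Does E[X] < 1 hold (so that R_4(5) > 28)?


E[X] = C(28, 5) · 4^{1 − 10} = 98280 · 4^{−9} = 98280/262144.
As a reduced fraction: E[X] = 12285/32768 ≈ 0.374908.
Is E[X] < 1? YES.
Since E[X] < 1, there exists a 4-coloring of K_{28} with no monochromatic K_5; hence R_4(5) > 28.

E[X] = 12285/32768 ≈ 0.374908; E[X] < 1, so R_4(5) > 28.


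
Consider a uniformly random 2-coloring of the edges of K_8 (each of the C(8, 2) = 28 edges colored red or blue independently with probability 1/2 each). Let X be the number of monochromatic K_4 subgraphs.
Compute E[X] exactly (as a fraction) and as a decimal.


Let X = Σ_S X_S over the C(8, 4) = 70 subsets S of size 4, where X_S = 1 if the K_4 on S is monochromatic.
For a fixed S, the K_4 on S has C(4, 2) = 6 edges. P[all 6 edges red] = (1/2)^6, and likewise for blue, so P[monochromatic] = 2·(1/2)^6 = 2^{1 − 6} = 1/32.
By linearity: E[X] = C(8, 4) · 2^{1 − 6} = 70 · 1/32 = 35/16.
Numerically: E[X] ≈ 2.187500.

E[X] = C(8,4)·2^(1−C(4,2)) = 35/16 ≈ 2.187500.


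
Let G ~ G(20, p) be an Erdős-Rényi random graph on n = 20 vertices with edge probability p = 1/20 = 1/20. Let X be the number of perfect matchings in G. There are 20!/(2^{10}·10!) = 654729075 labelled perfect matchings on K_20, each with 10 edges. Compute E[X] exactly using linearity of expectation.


K_20 has 20!/(2^{10}·10!) = 654729075 labelled perfect matchings.
For each such perfect matching H, let X_H = 1 if all 10 edges of H are present in G. Then P[X_H = 1] = p^{10} = (1/20)^{10} = 1/10240000000000.
By linearity: E[X] = Σ_H E[X_H] = 654729075 · p^{10} = 654729075 · 1/10240000000000 = 26189163/409600000000.
Numerically: E[X] ≈ 6.39384e-05.

E[X] = 654729075 · (1/20)^{10} = 26189163/409600000000 ≈ 6.39384e-05.


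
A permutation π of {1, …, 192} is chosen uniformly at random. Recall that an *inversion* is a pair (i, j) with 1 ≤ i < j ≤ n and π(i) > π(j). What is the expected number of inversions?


Write X = Σ X_I over the C(192, 2) = 18336 pairs i < j, with X_I the indicator of one inversion.
There are 18336 indicators.
For each fixed pair i < j, the values π(i) and π(j) are two distinct elements of {1, …, 192} in uniformly random order; by symmetry P[π(i) > π(j)] = 1/2.
By linearity: E[X] = 18336 · (1/2) = C(192, 2) · (1/2) = 18336/2 = 9168 ≈ 9168.000.

E[X] = 9168 = 9168.000.


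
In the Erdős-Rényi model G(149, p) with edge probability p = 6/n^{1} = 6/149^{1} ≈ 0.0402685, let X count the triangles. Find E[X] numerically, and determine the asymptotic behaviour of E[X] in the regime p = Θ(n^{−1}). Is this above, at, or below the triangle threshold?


Number of potential triangles: C(149, 3) = 540274.
Each occurs with probability p³ ≈ (0.0402685)³ ≈ 6.52972582e-05.
By linearity: E[X] = C(149, 3)·p³ ≈ 540274 · 6.52972582e-05 ≈ 35.278411.
Here α = 1, so p = 6/n is exactly at the triangle threshold p ~ 1/n. Asymptotically E[X] → c³/6 = 6³/6 = 36 ≈ 36.000000, a bounded constant. In this regime the triangle count is asymptotically Poisson(c³/6).

E[X] ≈ 35.278411; in regime p = Θ(1/n^{1}) E[X] stays bounded (at the triangle threshold p ~ 1/n).


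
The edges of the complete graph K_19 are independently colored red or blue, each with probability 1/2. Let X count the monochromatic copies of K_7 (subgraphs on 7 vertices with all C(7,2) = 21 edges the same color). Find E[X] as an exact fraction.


Let X = Σ_S X_S over the C(19, 7) = 50388 subsets S of size 7, where X_S = 1 if the K_7 on S is monochromatic.
For a fixed S, the K_7 on S has C(7, 2) = 21 edges. P[all 21 edges red] = (1/2)^21, and likewise for blue, so P[monochromatic] = 2·(1/2)^21 = 2^{1 − 21} = 1/1048576.
By linearity of expectation: E[X] = C(19, 7) · 2^{1 − 21} = 50388 · 1/1048576 = 12597/262144.
Numerically: E[X] ≈ 0.0481.

E[X] = C(19,7)·2^(1−C(7,2)) = 12597/262144 ≈ 0.0481.


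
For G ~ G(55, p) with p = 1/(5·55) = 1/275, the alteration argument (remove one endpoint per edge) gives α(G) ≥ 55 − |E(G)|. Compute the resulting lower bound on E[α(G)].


E[|E(G)|] = C(55, 2)·p = 1485 · (1/275) = 27/5.
E[α(G)] ≥ n − E[|E(G)|] = 55 − 27/5 = 248/5.
Numerically: ≈ 49.600.
(This is only a lower bound; the true E[α(G)] may be larger.)

E[α(G)] ≥ 248/5 ≈ 49.600.


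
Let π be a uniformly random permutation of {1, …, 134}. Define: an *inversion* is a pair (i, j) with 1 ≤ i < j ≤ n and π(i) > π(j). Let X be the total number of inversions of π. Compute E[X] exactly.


Write X = Σ X_I over the C(134, 2) = 8911 pairs i < j, with X_I the indicator of one inversion.
There are 8911 indicators.
For each fixed pair i < j, the values π(i) and π(j) are two distinct elements of {1, …, 134} in uniformly random order; by symmetry P[π(i) > π(j)] = 1/2.
By linearity: E[X] = 8911 · (1/2) = C(134, 2) · (1/2) = 8911/2 = 8911/2 ≈ 4455.5000.

E[X] = 8911/2 = 4455.5000.


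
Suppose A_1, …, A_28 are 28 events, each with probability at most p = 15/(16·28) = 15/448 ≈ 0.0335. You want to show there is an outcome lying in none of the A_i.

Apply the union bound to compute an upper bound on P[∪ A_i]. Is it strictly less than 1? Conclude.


Union bound: P[∪_{i=1}^{28} A_i] ≤ Σ_i P[A_i] ≤ 28·p = 28·(15/448) = 15/16.
Numerically: 15/16 ≈ 0.9375.
Is 15/16 < 1? YES.
Since P[∪ A_i] ≤ 15/16 < 1, the complement has P[∩ A_i^c] ≥ 1 − 15/16 = 1/16 > 0, so some outcome avoids every A_i.

28·p = 15/16 ≈ 0.9375; existence CERTIFIED by the union bound.


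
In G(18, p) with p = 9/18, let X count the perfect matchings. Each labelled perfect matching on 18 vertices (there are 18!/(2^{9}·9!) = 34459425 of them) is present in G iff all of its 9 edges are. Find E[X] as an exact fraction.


K_18 has 18!/(2^{9}·9!) = 34459425 labelled perfect matchings.
For each such perfect matching H, let X_H = 1 if all 9 edges of H are present in G. Then P[X_H = 1] = p^{9} = (1/2)^{9} = 1/512.
By linearity: E[X] = Σ_H E[X_H] = 34459425 · p^{9} = 34459425 · 1/512 = 34459425/512.
Numerically: E[X] ≈ 67304.

E[X] = 34459425 · (1/2)^{9} = 34459425/512 ≈ 67304.


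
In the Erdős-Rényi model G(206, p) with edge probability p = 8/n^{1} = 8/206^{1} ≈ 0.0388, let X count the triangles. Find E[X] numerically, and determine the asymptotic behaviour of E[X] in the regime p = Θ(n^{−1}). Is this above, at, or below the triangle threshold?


Number of potential triangles: C(206, 3) = 1435820.
Each occurs with probability p³ ≈ (0.0388)³ ≈ 5.85691e-05.
By linearity: E[X] = C(206, 3)·p³ ≈ 1435820 · 5.85691e-05 ≈ 84.095.
Here α = 1, so p = 8/n is exactly at the triangle threshold p ~ 1/n. Asymptotically E[X] → c³/6 = 8³/6 = 256/3 ≈ 85.333, a bounded constant. In this regime the triangle count is asymptotically Poisson(c³/6).

E[X] ≈ 84.095; in regime p = Θ(1/n^{1}) E[X] stays bounded (at the triangle threshold p ~ 1/n).


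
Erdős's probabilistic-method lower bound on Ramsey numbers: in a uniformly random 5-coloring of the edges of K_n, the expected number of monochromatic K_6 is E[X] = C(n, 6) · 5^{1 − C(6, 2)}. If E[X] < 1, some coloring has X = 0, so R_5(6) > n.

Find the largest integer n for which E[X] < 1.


We need C(n, 6) · 5^{1 − 15} < 1, i.e. C(n, 6) < 5^{15 − 1} = 6103515625.
Check values of n near the boundary:
  n = 128: C(128, 6) = 5423611200; 5423611200 < 6103515625? YES
  n = 129: C(129, 6) = 5688177600; 5688177600 < 6103515625? YES
  n = 130: C(130, 6) = 5963412000; 5963412000 < 6103515625? YES
  n = 131: C(131, 6) = 6249655776; 6249655776 < 6103515625? NO
  n = 132: C(132, 6) = 6547258432; 6547258432 < 6103515625? NO
  n = 133: C(133, 6) = 6856577728; 6856577728 < 6103515625? NO
The largest n with C(n, 6) < 6103515625 is n = 130 (where E[X] = 47707296/48828125 ≈ 0.97705). Hence R_5(6) > 130, i.e. R_5(6) ≥ 131.

Largest n = 130; hence R_5(6) > 130.


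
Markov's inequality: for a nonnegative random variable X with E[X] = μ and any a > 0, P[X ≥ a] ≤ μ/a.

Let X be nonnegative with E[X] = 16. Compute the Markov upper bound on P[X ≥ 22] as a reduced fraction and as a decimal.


μ = E[X] = 16, a = 22.
Markov: P[X ≥ 22] ≤ μ/a = (16)/22 = 8/11.
Numerically: ≈ 0.727.
(Since a = 22 > μ = 16.000, the bound 8/11 is < 1 and informative.)

P[X ≥ 22] ≤ 8/11 ≈ 0.727.


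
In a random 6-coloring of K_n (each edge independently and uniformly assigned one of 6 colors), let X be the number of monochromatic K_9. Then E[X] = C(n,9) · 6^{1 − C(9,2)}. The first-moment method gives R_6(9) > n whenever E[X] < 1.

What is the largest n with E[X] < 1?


We need C(n, 9) · 6^{1 − 36} < 1, i.e. C(n, 9) < 6^{36 − 1} = 1719070799748422591028658176.
Check values of n near the boundary:
  n = 4403: C(4403, 9) = 1699894433046281918452233150; 1699894433046281918452233150 < 1719070799748422591028658176? YES
  n = 4404: C(4404, 9) = 1703375445537161676647015880; 1703375445537161676647015880 < 1719070799748422591028658176? YES
  n = 4405: C(4405, 9) = 1706862792900636302463627150; 1706862792900636302463627150 < 1719070799748422591028658176? YES
  n = 4406: C(4406, 9) = 1710356485221788389505285700; 1710356485221788389505285700 < 1719070799748422591028658176? YES
  n = 4407: C(4407, 9) = 1713856532599459170657070050; 1713856532599459170657070050 < 1719070799748422591028658176? YES
  n = 4408: C(4408, 9) = 1717362945146264156457459600; 1717362945146264156457459600 < 1719070799748422591028658176? YES
  n = 4409: C(4409, 9) = 1720875732988608787686577131; 1720875732988608787686577131 < 1719070799748422591028658176? NO
  n = 4410: C(4410, 9) = 1724394906266704102180823710; 1724394906266704102180823710 < 1719070799748422591028658176? NO
  n = 4411: C(4411, 9) = 1727920475134582415883601405; 1727920475134582415883601405 < 1719070799748422591028658176? NO
The largest n with C(n, 9) < 1719070799748422591028658176 is n = 4408 (where E[X] = 35778394690547169926197075/35813974994758803979763712 ≈ 0.999). Hence R_6(9) > 4408, i.e. R_6(9) ≥ 4409.

Largest n = 4408; hence R_6(9) > 4408.


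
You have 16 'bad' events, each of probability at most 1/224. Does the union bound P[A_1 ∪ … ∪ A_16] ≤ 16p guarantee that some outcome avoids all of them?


Union bound: P[∪_{i=1}^{16} A_i] ≤ Σ_i P[A_i] ≤ 16·p = 16·(1/224) = 1/14.
Numerically: 1/14 ≈ 0.07143.
Is 1/14 < 1? YES.
Since P[∪ A_i] ≤ 1/14 < 1, the complement has P[∩ A_i^c] ≥ 1 − 1/14 = 13/14 > 0, so some outcome avoids every A_i.

16·p = 1/14 ≈ 0.07143; existence CERTIFIED by the union bound.


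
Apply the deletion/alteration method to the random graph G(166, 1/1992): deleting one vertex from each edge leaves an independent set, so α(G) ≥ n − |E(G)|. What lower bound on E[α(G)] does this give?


E[|E(G)|] = C(166, 2)·p = 13695 · (1/1992) = 55/8.
E[α(G)] ≥ n − E[|E(G)|] = 166 − 55/8 = 1273/8.
Numerically: ≈ 159.12500.
(This is only a lower bound; the true E[α(G)] may be larger.)

E[α(G)] ≥ 1273/8 ≈ 159.12500.
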